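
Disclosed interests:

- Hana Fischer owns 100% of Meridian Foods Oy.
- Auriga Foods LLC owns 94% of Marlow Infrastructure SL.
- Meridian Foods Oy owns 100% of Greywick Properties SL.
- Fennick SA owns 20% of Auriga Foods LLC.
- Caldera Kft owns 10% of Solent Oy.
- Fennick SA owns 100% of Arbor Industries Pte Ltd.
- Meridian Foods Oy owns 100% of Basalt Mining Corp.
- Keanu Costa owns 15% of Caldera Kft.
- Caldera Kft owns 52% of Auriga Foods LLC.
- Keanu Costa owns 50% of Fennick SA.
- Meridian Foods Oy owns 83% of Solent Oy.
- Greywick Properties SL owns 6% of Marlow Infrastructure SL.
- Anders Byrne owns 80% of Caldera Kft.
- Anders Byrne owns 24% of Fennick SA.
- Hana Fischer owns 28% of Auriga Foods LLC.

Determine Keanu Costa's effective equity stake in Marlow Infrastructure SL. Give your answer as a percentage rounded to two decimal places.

Keanu reaches Marlow along 2 paths.
Via Caldera → Auriga: 15% × 52% × 94% = 7.332%.
Via Fennick → Auriga: 50% × 20% × 94% = 9.4%.
Total: 7.332% + 9.4% = 16.732%.
Rounded: 16.73%.

16.73%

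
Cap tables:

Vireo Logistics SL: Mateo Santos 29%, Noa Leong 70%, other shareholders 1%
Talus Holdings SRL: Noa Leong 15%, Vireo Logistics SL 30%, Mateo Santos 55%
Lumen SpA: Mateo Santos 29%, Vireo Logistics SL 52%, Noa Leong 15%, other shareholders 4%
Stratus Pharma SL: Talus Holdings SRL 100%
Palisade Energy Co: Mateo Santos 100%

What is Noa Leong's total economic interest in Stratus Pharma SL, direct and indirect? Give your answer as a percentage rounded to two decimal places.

Noa reaches Stratus along 2 paths.
Via Talus: 15% × 100% = 15%.
Via Vireo → Talus: 70% × 30% × 100% = 21%.
Total: 15% + 21% = 36%.
Rounded: 36.00%.

36.00%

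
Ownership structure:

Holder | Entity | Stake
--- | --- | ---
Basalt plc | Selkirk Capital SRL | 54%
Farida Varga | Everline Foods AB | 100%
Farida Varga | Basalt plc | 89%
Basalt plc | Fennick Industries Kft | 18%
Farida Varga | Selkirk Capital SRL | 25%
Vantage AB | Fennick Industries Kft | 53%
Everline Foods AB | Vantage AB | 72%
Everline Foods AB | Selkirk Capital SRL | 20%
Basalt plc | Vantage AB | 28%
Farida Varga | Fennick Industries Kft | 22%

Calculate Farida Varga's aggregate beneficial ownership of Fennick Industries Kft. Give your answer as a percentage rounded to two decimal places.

89.39%

Farida reaches Fennick along 4 paths.
Direct stake: 22% = 22%.
Via Basalt → Vantage: 89% × 28% × 53% = 13.2076%.
Via Everline → Vantage: 100% × 72% × 53% = 38.16%.
Via Basalt: 89% × 18% = 16.02%.
Total: 22% + 13.2076% + 38.16% + 16.02% = 89.3876%.
Rounded: 89.39%.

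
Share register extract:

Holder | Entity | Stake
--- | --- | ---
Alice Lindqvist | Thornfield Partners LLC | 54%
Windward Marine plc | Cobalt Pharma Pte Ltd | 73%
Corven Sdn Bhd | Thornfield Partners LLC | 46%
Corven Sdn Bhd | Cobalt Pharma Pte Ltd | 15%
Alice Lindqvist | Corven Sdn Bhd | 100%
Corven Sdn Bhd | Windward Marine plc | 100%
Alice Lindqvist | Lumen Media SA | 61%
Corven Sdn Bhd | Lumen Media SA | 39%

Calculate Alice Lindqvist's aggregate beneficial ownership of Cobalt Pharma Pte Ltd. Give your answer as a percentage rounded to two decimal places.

88.00%

Alice reaches Cobalt along 2 paths.
Via Corven → Windward: 100% × 100% × 73% = 73%.
Via Corven: 100% × 15% = 15%.
Total: 73% + 15% = 88%.
Rounded: 88.00%.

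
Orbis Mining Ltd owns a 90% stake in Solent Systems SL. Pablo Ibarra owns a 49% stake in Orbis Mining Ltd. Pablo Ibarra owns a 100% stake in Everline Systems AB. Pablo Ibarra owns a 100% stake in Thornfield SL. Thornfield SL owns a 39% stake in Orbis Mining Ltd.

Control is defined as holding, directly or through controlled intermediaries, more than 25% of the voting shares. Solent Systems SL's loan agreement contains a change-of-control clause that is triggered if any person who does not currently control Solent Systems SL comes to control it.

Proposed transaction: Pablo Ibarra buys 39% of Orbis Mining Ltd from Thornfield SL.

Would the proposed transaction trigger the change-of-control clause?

The purchase adds only to Pablo's holdings (Thornfield's stake shrinks), so Pablo is the only person who could newly come to control Solent.
Pablo holds 100% of Thornfield, so Pablo controls Thornfield.
Pablo and Thornfield together hold 49% + 39% = 88% of Orbis, so Pablo controls Orbis.
Orbis holds 90% of Solent, so Pablo controls Solent.
So Pablo already controls Solent before the transaction.
After the purchase, Pablo's direct stake in Orbis rises to 49% + 39% = 88%, and Thornfield's stake falls to 0%.
Pablo controlled Solent already, so this is not a new person acquiring control; every other person's position is unchanged or reduced.
No new person acquires control, so the clause is not triggered.

No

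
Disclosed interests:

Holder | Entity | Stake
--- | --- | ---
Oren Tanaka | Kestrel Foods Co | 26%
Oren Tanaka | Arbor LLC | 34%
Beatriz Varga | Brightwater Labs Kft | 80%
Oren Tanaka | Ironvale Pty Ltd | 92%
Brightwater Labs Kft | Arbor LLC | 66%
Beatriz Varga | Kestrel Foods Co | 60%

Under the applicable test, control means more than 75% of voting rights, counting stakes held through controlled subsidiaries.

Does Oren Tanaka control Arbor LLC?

No

Oren holds 92% of Ironvale, so Oren controls Ironvale.
In Arbor, Oren's side holds only 34%, not > 75%.
So Oren does not control Arbor.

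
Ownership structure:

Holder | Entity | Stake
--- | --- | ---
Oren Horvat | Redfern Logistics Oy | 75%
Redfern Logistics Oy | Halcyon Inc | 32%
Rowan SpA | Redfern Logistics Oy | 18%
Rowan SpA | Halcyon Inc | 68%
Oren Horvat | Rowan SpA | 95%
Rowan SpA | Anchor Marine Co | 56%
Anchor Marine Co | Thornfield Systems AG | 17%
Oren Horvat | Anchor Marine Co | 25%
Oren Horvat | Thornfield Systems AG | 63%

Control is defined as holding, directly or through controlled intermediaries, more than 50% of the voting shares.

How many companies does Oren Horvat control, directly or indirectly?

5

Oren holds 95% of Rowan, so Oren controls Rowan.
Oren and Rowan together hold 25% + 56% = 81% of Anchor, so Oren controls Anchor.
Rowan and Oren together hold 18% + 75% = 93% of Redfern, so Oren controls Redfern.
Rowan and Redfern together hold 68% + 32% = 100% of Halcyon, so Oren controls Halcyon.
Oren and Anchor together hold 63% + 17% = 80% of Thornfield, so Oren controls Thornfield.
Oren controls 5 companies.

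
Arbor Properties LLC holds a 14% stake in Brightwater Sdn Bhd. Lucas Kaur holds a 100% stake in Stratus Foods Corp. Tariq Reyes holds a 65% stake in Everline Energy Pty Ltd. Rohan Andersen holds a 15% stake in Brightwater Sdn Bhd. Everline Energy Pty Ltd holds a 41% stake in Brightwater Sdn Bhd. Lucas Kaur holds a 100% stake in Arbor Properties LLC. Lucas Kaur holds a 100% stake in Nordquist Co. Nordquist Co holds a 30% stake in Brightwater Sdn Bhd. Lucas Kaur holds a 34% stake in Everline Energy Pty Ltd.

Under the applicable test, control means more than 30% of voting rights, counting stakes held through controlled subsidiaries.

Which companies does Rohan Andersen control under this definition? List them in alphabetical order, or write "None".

None

Rohan's largest direct stake is 15% in Brightwater, which does not meet the threshold.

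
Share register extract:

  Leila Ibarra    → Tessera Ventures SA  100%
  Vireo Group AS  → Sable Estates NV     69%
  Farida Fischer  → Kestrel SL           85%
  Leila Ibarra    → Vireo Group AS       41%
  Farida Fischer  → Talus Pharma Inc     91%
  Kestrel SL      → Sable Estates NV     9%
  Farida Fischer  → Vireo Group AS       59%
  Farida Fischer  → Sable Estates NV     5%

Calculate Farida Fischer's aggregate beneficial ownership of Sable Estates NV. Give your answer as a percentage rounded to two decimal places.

Farida reaches Sable along 3 paths.
Via Kestrel: 85% × 9% = 7.65%.
Via Vireo: 59% × 69% = 40.71%.
Direct stake: 5% = 5%.
Total: 7.65% + 40.71% + 5% = 53.36%.

53.36%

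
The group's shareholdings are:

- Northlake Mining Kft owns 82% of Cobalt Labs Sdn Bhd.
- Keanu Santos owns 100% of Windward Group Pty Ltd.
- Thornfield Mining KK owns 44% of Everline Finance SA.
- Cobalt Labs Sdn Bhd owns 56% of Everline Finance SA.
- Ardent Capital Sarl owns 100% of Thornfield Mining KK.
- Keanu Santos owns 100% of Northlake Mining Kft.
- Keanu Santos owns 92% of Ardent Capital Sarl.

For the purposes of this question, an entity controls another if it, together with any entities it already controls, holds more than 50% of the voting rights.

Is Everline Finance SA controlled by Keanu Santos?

Yes

Keanu holds 92% of Ardent, so Keanu controls Ardent.
Ardent holds 100% of Thornfield, so Keanu controls Thornfield.
Keanu holds 100% of Northlake, so Keanu controls Northlake.
Northlake holds 82% of Cobalt, so Keanu controls Cobalt.
Thornfield and Cobalt together hold 44% + 56% = 100% of Everline, so Keanu controls Everline.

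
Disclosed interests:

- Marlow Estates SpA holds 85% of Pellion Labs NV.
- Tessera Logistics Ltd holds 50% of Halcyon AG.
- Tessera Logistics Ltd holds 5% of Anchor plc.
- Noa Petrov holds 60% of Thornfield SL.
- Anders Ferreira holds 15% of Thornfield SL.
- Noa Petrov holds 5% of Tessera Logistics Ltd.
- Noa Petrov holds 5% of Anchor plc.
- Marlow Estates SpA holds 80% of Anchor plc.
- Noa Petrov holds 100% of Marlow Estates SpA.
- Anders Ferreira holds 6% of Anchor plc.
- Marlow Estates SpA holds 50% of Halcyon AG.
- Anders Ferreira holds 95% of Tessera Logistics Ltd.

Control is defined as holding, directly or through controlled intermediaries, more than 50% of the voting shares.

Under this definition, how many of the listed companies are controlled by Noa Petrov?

4

Noa holds 100% of Marlow, so Noa controls Marlow.
Noa holds 60% of Thornfield, so Noa controls Thornfield.
Marlow and Noa together hold 80% + 5% = 85% of Anchor, so Noa controls Anchor.
Marlow holds 85% of Pellion, so Noa controls Pellion.
No other company's threshold is met.
Noa controls 4 companies.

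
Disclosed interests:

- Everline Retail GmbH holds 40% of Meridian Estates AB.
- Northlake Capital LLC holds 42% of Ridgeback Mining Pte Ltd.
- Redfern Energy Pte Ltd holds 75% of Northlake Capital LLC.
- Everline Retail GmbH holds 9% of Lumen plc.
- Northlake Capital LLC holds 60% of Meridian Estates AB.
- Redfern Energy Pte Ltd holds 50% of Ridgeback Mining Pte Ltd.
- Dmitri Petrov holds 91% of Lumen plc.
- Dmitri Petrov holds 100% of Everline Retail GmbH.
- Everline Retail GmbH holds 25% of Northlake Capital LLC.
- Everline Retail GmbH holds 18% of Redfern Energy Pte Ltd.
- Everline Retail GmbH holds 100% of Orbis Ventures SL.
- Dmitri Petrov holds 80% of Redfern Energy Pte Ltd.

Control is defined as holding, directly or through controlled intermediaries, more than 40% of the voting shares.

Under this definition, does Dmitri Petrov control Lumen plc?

Dmitri holds 100% of Everline, so Dmitri controls Everline.
Dmitri and Everline together hold 91% + 9% = 100% of Lumen, so Dmitri controls Lumen.

Yes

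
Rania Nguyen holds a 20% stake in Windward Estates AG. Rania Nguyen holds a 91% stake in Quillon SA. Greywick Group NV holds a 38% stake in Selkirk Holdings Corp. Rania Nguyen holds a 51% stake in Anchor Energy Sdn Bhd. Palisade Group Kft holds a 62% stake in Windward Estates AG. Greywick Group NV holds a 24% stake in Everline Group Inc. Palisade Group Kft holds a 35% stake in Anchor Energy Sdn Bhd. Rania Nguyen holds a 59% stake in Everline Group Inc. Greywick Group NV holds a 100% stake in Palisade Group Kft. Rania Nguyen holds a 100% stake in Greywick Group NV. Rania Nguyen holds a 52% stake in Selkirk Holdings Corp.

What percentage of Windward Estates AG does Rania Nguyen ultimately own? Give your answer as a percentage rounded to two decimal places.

82.00%

Rania reaches Windward along 2 paths.
Via Greywick → Palisade: 100% × 100% × 62% = 62%.
Direct stake: 20% = 20%.
Total: 62% + 20% = 82%.
Rounded: 82.00%.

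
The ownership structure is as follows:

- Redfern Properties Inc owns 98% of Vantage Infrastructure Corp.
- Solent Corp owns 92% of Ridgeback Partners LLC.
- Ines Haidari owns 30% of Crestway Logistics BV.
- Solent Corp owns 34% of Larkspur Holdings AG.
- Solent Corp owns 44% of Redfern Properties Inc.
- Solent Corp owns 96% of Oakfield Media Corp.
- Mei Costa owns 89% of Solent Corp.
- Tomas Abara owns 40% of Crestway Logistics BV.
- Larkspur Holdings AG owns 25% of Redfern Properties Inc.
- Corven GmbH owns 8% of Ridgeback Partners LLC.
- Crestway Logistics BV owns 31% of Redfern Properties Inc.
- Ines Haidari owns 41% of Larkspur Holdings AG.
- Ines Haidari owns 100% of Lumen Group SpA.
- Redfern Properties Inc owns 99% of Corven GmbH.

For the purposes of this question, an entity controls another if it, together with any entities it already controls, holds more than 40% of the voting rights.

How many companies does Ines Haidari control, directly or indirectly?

2

Ines holds 41% of Larkspur, so Ines controls Larkspur.
Ines holds 100% of Lumen, so Ines controls Lumen.
No other company's threshold is met.
Ines controls 2 companies.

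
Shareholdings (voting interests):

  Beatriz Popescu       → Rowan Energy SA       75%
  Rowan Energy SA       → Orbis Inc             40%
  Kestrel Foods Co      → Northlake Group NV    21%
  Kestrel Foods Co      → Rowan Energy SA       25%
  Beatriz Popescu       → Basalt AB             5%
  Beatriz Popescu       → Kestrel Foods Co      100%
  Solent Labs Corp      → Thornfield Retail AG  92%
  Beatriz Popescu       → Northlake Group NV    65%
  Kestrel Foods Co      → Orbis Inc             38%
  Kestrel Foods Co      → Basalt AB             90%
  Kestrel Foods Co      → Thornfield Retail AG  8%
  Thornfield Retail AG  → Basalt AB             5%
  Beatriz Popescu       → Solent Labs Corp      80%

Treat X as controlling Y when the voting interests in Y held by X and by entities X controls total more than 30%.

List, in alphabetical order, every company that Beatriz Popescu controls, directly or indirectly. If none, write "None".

Beatriz holds 100% of Kestrel, so Beatriz controls Kestrel.
Beatriz and Kestrel together hold 65% + 21% = 86% of Northlake, so Beatriz controls Northlake.
Beatriz holds 80% of Solent, so Beatriz controls Solent.
Kestrel and Solent together hold 8% + 92% = 100% of Thornfield, so Beatriz controls Thornfield.
Kestrel and Beatriz together hold 25% + 75% = 100% of Rowan, so Beatriz controls Rowan.
Kestrel and Thornfield and Beatriz together hold 90% + 5% + 5% = 100% of Basalt, so Beatriz controls Basalt.
Kestrel and Rowan together hold 38% + 40% = 78% of Orbis, so Beatriz controls Orbis.

Basalt AB, Kestrel Foods Co, Northlake Group NV, Orbis Inc, Rowan Energy SA, Solent Labs Corp, Thornfield Retail AG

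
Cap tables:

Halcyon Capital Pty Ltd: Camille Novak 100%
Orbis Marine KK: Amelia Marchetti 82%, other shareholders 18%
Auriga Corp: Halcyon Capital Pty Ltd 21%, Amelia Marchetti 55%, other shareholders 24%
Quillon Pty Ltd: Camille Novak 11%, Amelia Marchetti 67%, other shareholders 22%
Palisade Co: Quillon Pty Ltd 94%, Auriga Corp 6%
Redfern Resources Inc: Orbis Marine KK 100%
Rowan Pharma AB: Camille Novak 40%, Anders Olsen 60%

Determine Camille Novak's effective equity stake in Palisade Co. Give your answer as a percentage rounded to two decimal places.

Camille reaches Palisade along 2 paths.
Via Quillon: 11% × 94% = 10.34%.
Via Halcyon → Auriga: 100% × 21% × 6% = 1.26%.
Total: 10.34% + 1.26% = 11.6%.
Rounded: 11.60%.

11.60%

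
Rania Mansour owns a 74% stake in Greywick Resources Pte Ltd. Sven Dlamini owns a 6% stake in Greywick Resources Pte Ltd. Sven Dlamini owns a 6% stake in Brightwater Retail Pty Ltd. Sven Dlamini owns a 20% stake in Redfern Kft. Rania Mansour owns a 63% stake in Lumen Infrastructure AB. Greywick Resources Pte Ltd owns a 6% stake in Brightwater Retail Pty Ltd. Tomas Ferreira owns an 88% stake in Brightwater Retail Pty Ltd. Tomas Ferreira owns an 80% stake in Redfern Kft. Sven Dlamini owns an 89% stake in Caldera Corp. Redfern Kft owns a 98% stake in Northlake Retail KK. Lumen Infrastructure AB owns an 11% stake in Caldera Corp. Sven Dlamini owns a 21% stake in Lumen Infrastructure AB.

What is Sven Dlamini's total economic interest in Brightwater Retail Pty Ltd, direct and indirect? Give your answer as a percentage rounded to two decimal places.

Sven reaches Brightwater along 2 paths.
Via Greywick: 6% × 6% = 0.36%.
Direct stake: 6% = 6%.
Total: 0.36% + 6% = 6.36%.

6.36%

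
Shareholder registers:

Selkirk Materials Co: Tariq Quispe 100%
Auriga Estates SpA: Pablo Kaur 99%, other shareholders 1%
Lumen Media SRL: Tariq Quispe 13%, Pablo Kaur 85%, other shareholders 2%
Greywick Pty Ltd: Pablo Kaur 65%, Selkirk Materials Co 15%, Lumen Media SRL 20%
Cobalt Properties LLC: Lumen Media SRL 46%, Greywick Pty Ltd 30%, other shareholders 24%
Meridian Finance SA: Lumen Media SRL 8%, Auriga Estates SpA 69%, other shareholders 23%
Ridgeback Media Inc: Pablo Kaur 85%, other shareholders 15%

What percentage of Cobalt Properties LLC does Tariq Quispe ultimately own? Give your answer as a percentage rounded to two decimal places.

Tariq reaches Cobalt along 3 paths.
Via Lumen: 13% × 46% = 5.98%.
Via Selkirk → Greywick: 100% × 15% × 30% = 4.5%.
Via Lumen → Greywick: 13% × 20% × 30% = 0.78%.
Total: 5.98% + 4.5% + 0.78% = 11.26%.

11.26%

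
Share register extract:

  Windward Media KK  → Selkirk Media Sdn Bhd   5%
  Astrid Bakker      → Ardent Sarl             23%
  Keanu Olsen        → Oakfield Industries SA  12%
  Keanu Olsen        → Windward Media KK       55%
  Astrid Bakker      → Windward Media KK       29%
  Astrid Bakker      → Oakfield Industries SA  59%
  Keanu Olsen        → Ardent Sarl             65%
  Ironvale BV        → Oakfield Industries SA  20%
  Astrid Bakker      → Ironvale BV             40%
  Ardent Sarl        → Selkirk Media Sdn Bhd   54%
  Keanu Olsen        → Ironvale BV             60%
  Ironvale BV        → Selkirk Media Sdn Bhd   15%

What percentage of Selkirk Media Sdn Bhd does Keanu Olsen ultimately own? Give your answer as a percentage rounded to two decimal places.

Keanu reaches Selkirk along 3 paths.
Via Ardent: 65% × 54% = 35.1%.
Via Ironvale: 60% × 15% = 9%.
Via Windward: 55% × 5% = 2.75%.
Total: 35.1% + 9% + 2.75% = 46.85%.

46.85%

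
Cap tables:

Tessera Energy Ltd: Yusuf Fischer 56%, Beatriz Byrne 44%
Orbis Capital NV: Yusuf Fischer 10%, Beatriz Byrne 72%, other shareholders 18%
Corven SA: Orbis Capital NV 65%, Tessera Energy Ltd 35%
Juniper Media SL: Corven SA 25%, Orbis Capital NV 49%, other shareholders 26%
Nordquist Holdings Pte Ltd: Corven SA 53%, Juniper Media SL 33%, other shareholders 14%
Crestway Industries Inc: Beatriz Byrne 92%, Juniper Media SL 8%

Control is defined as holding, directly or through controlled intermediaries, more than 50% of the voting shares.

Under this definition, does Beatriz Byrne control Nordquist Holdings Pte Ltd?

Beatriz holds 72% of Orbis, so Beatriz controls Orbis.
Orbis holds 65% of Corven, so Beatriz controls Corven.
Corven and Orbis together hold 25% + 49% = 74% of Juniper, so Beatriz controls Juniper.
Corven and Juniper together hold 53% + 33% = 86% of Nordquist, so Beatriz controls Nordquist.

Yes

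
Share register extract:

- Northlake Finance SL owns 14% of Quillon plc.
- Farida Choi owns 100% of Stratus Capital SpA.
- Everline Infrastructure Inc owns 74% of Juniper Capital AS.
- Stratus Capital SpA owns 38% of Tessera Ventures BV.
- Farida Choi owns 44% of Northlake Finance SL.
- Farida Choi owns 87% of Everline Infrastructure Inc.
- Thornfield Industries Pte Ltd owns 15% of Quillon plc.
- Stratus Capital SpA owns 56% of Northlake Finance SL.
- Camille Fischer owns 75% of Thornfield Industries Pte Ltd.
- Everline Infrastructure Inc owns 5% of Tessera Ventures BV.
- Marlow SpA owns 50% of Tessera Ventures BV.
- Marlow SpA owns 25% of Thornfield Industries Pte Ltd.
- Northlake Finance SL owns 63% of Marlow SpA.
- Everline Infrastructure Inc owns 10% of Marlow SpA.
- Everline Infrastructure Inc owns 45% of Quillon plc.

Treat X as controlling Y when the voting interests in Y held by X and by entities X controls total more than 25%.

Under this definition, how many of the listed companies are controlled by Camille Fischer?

1

Camille holds 75% of Thornfield, so Camille controls Thornfield.
No other company's threshold is met.
Camille controls 1 company.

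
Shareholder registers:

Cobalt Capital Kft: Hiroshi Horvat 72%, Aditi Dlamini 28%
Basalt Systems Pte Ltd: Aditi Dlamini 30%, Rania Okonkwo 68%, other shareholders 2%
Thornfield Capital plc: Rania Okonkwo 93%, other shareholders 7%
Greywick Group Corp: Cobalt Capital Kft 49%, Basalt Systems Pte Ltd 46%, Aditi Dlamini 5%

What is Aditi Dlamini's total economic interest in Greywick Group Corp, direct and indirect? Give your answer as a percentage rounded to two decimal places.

32.52%

Aditi reaches Greywick along 3 paths.
Via Cobalt: 28% × 49% = 13.72%.
Via Basalt: 30% × 46% = 13.8%.
Direct stake: 5% = 5%.
Total: 13.72% + 13.8% + 5% = 32.52%.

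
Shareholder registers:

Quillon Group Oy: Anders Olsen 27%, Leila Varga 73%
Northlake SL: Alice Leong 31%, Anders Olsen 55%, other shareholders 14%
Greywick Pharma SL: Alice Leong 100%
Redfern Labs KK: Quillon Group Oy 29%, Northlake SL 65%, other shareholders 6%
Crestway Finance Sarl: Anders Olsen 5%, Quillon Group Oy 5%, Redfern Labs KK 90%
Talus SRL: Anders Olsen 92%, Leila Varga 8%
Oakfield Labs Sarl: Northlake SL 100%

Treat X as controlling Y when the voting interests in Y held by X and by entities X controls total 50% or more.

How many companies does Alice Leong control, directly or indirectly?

Alice holds 100% of Greywick, so Alice controls Greywick.
No other company's threshold is met.
Alice controls 1 company.

1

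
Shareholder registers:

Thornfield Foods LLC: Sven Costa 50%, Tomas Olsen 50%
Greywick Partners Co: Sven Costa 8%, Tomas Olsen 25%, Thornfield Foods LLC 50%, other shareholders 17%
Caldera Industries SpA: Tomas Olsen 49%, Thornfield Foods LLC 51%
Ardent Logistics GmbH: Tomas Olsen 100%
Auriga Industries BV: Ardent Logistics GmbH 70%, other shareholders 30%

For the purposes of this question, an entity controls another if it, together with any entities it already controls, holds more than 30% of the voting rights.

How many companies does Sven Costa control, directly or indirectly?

3

Sven holds 50% of Thornfield, so Sven controls Thornfield.
Sven and Thornfield together hold 8% + 50% = 58% of Greywick, so Sven controls Greywick.
Thornfield holds 51% of Caldera, so Sven controls Caldera.
No other company's threshold is met.
Sven controls 3 companies.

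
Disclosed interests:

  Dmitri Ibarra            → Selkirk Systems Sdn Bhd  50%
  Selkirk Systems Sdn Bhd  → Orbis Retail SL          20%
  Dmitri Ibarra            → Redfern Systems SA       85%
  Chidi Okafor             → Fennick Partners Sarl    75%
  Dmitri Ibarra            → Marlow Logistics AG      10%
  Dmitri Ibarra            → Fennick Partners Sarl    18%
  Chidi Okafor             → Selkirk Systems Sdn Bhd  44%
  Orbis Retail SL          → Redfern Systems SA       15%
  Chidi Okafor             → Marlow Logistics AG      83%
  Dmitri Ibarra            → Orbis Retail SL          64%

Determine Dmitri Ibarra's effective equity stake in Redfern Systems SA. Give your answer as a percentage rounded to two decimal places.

Dmitri reaches Redfern along 3 paths.
Via Selkirk → Orbis: 50% × 20% × 15% = 1.5%.
Via Orbis: 64% × 15% = 9.6%.
Direct stake: 85% = 85%.
Total: 1.5% + 9.6% + 85% = 96.1%.
Rounded: 96.10%.

96.10%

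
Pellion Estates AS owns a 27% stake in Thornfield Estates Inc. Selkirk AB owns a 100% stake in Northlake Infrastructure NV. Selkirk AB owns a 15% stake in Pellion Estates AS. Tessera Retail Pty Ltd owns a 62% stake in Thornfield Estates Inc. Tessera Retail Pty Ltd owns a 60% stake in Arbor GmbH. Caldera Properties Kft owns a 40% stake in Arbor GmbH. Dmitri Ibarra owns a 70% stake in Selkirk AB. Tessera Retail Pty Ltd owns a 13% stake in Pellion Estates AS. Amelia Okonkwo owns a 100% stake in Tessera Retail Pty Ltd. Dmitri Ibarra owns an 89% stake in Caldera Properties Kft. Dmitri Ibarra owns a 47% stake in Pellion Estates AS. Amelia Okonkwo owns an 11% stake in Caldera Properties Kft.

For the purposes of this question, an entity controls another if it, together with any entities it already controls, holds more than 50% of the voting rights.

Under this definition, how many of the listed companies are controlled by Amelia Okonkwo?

Amelia holds 100% of Tessera, so Amelia controls Tessera.
Tessera holds 60% of Arbor, so Amelia controls Arbor.
Tessera holds 62% of Thornfield, so Amelia controls Thornfield.
No other company's threshold is met.
Amelia controls 3 companies.

3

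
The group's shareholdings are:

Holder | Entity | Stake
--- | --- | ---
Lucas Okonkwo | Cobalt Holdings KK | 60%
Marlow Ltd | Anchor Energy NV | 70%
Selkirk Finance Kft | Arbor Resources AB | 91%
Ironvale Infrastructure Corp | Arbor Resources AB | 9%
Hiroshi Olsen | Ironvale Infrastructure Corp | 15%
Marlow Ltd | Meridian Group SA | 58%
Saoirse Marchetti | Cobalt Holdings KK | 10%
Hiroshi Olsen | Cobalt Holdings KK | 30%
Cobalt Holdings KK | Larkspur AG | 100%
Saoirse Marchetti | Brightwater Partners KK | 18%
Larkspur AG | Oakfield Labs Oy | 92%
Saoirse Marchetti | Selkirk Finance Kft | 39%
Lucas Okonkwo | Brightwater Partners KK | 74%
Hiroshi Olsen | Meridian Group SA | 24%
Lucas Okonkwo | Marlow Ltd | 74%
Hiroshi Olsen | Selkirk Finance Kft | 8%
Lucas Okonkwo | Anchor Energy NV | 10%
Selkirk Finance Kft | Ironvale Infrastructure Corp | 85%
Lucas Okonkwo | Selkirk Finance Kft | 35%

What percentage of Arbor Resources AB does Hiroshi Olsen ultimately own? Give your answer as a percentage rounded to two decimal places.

9.24%

Hiroshi reaches Arbor along 3 paths.
Via Selkirk: 8% × 91% = 7.28%.
Via Ironvale: 15% × 9% = 1.35%.
Via Selkirk → Ironvale: 8% × 85% × 9% = 0.612%.
Total: 7.28% + 1.35% + 0.612% = 9.242%.
Rounded: 9.24%.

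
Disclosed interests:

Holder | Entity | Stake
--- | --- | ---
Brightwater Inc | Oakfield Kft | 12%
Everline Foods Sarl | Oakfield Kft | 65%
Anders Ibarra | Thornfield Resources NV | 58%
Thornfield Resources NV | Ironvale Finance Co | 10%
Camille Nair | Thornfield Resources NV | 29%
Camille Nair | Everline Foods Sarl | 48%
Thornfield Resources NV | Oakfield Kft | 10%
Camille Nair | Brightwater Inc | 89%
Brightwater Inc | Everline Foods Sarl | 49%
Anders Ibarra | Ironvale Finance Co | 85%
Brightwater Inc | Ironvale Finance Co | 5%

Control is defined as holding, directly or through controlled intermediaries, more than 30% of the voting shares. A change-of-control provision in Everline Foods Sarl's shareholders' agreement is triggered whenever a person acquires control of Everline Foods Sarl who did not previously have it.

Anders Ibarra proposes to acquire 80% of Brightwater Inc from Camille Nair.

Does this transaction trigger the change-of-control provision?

Yes

The purchase adds only to Anders's holdings (Camille's stake shrinks), so Anders is the only person who could newly come to control Everline.
Anders holds 58% of Thornfield, so Anders controls Thornfield.
Thornfield and Anders together hold 10% + 85% = 95% of Ironvale, so Anders controls Ironvale.
Neither Anders nor any entity Anders controls holds any voting interest in Everline.
So before the transaction, Anders does not control Everline.
After the purchase, Anders holds 80% of Brightwater directly, and Camille's stake falls to 9%.
Anders holds 80% of Brightwater, so Anders controls Brightwater.
Brightwater holds 49% of Everline, so Anders controls Everline.
Anders did not control Everline before and does after, so the clause is triggered.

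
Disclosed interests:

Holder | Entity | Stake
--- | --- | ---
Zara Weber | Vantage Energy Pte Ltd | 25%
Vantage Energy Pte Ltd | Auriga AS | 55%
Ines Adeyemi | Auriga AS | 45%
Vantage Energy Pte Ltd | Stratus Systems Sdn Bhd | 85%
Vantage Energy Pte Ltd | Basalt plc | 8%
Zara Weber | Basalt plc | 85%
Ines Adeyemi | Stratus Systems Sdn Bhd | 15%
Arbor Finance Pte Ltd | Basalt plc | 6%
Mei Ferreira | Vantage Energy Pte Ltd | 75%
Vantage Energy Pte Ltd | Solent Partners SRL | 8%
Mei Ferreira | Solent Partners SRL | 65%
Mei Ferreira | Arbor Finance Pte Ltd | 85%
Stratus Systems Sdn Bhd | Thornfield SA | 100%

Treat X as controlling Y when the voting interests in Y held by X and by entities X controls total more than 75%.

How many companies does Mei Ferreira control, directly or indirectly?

1

Mei holds 85% of Arbor, so Mei controls Arbor.
No other company's threshold is met.
Mei controls 1 company.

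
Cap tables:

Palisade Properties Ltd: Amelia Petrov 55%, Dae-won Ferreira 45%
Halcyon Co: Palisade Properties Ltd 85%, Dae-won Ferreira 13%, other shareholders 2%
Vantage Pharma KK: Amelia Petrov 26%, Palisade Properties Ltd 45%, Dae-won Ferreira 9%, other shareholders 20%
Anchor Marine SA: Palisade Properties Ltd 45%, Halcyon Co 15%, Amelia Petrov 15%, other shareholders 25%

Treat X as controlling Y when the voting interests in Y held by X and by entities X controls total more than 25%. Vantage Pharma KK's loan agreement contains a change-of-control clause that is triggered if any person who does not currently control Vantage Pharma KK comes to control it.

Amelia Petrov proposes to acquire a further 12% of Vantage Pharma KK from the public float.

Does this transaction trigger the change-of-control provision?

The purchase changes only Amelia's holdings, so Amelia is the only person who could newly come to control Vantage.
Amelia holds 55% of Palisade, so Amelia controls Palisade.
Amelia and Palisade together hold 26% + 45% = 71% of Vantage, so Amelia controls Vantage.
So Amelia already controls Vantage before the transaction.
After the purchase, Amelia's direct stake in Vantage rises to 26% + 12% = 38%.
Amelia controlled Vantage already, so this is not a new person acquiring control; every other person's position is unchanged or reduced.
No new person acquires control, so the clause is not triggered.

No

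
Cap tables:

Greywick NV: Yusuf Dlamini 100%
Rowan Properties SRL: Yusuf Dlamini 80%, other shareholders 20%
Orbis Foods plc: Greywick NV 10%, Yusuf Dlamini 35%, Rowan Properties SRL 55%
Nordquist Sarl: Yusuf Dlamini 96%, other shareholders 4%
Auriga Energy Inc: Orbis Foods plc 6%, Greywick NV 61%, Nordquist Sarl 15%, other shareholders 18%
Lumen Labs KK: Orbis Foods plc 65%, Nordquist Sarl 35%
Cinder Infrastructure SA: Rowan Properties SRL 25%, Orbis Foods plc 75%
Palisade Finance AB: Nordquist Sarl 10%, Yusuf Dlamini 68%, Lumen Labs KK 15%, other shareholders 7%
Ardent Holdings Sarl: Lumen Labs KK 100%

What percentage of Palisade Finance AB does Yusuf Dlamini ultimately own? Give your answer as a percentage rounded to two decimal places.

Yusuf reaches Palisade along 6 paths.
Via Nordquist: 96% × 10% = 9.6%.
Direct stake: 68% = 68%.
Via Greywick → Orbis → Lumen: 100% × 10% × 65% × 15% = 0.975%.
Via Orbis → Lumen: 35% × 65% × 15% = 3.4125%.
Via Rowan → Orbis → Lumen: 80% × 55% × 65% × 15% = 4.29%.
Via Nordquist → Lumen: 96% × 35% × 15% = 5.04%.
Total: 9.6% + 68% + 0.975% + 3.4125% + 4.29% + 5.04% = 91.3175%.
Rounded: 91.32%.

91.32%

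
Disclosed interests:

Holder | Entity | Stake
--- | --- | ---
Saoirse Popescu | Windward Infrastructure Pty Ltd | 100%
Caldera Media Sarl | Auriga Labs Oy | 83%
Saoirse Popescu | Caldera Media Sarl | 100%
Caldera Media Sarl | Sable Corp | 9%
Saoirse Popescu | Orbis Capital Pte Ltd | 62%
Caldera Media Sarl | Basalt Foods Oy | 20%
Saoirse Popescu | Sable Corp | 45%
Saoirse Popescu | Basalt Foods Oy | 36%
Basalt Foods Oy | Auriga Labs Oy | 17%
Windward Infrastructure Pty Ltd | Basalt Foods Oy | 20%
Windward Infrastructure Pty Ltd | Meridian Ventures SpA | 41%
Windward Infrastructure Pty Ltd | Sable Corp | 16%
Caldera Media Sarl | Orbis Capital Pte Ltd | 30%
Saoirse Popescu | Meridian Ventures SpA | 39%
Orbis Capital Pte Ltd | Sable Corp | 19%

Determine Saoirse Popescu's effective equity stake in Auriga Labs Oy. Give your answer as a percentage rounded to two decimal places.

95.92%

Saoirse reaches Auriga along 4 paths.
Via Basalt: 36% × 17% = 6.12%.
Via Windward → Basalt: 100% × 20% × 17% = 3.4%.
Via Caldera → Basalt: 100% × 20% × 17% = 3.4%.
Via Caldera: 100% × 83% = 83%.
Total: 6.12% + 3.4% + 3.4% + 83% = 95.92%.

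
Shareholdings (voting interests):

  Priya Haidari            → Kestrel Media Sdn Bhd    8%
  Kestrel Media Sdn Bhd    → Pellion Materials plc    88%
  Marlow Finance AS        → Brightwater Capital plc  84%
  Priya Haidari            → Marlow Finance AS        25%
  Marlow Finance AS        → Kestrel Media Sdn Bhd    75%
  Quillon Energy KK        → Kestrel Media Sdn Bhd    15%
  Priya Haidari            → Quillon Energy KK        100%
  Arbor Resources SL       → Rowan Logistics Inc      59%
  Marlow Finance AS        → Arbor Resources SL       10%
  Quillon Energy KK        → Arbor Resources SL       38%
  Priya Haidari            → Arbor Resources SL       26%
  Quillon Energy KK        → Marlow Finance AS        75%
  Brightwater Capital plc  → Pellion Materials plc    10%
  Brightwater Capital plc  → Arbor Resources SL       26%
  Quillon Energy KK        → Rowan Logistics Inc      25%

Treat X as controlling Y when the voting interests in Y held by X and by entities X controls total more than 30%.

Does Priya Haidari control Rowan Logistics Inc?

Yes

Priya holds 100% of Quillon, so Priya controls Quillon.
Priya and Quillon together hold 25% + 75% = 100% of Marlow, so Priya controls Marlow.
Marlow holds 84% of Brightwater, so Priya controls Brightwater.
Quillon and Marlow and Priya and Brightwater together hold 38% + 10% + 26% + 26% = 100% of Arbor, so Priya controls Arbor.
Quillon and Arbor together hold 25% + 59% = 84% of Rowan, so Priya controls Rowan.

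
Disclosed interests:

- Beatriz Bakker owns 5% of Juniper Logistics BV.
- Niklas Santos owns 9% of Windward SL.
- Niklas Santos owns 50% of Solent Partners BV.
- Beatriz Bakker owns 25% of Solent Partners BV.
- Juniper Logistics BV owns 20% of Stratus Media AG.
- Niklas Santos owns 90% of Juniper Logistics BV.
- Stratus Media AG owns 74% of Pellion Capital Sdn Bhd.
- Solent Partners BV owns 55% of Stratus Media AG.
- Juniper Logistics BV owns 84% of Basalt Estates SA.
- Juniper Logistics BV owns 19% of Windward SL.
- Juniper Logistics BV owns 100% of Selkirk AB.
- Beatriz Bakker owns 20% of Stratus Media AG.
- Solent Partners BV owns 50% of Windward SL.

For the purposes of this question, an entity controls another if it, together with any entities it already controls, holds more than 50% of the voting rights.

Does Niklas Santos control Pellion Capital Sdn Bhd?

No

Niklas holds 90% of Juniper, so Niklas controls Juniper.
Juniper holds 100% of Selkirk, so Niklas controls Selkirk.
Juniper holds 84% of Basalt, so Niklas controls Basalt.
Neither Niklas nor any entity Niklas controls holds any voting interest in Pellion.
So Niklas does not control Pellion.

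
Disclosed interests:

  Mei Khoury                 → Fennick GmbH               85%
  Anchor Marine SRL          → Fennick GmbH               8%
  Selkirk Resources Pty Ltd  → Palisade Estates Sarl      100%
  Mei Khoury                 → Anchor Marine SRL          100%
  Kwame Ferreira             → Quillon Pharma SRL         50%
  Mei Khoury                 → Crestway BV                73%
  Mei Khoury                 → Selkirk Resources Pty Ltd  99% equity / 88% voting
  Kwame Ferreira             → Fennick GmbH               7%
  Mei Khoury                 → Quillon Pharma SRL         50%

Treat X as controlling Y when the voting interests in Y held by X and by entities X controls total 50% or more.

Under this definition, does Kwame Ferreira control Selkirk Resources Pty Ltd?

Kwame holds 50% of Quillon, so Kwame controls Quillon.
Neither Kwame nor any entity Kwame controls holds any voting interest in Selkirk.
So Kwame does not control Selkirk.

No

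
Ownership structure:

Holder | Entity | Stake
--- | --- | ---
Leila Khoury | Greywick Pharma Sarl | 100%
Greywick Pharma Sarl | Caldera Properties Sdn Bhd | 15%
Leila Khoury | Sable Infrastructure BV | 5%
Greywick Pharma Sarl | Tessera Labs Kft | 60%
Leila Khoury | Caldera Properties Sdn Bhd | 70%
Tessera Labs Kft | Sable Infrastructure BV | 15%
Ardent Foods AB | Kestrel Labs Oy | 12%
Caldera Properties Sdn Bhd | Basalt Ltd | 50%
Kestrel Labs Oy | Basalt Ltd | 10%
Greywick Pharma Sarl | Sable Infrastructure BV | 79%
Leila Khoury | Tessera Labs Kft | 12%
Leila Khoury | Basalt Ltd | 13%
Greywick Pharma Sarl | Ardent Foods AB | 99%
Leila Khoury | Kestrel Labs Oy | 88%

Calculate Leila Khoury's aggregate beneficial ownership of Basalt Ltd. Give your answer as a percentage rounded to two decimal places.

Leila reaches Basalt along 5 paths.
Via Kestrel: 88% × 10% = 8.8%.
Via Greywick → Ardent → Kestrel: 100% × 99% × 12% × 10% = 1.188%.
Direct stake: 13% = 13%.
Via Caldera: 70% × 50% = 35%.
Via Greywick → Caldera: 100% × 15% × 50% = 7.5%.
Total: 8.8% + 1.188% + 13% + 35% + 7.5% = 65.488%.
Rounded: 65.49%.

65.49%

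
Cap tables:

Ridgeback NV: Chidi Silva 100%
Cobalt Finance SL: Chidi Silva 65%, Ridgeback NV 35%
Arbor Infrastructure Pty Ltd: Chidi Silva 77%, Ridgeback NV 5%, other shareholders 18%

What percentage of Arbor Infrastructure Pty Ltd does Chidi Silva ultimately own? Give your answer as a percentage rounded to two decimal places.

82.00%

Chidi reaches Arbor along 2 paths.
Direct stake: 77% = 77%.
Via Ridgeback: 100% × 5% = 5%.
Total: 77% + 5% = 82%.
Rounded: 82.00%.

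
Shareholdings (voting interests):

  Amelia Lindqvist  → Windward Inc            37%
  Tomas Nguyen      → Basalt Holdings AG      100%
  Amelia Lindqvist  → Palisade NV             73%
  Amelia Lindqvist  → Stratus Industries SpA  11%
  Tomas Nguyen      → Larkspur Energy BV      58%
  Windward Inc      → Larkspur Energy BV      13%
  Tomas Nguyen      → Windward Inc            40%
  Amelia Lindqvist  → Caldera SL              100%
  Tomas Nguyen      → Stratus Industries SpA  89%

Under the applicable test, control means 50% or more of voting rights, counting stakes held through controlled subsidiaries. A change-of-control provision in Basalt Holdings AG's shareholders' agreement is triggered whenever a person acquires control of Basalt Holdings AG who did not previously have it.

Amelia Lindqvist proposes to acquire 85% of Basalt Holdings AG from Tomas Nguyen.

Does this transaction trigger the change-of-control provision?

The purchase adds only to Amelia's holdings (Tomas's stake shrinks), so Amelia is the only person who could newly come to control Basalt.
Amelia holds 73% of Palisade, so Amelia controls Palisade.
Amelia holds 100% of Caldera, so Amelia controls Caldera.
Neither Amelia nor any entity Amelia controls holds any voting interest in Basalt.
So before the transaction, Amelia does not control Basalt.
After the purchase, Amelia holds 85% of Basalt directly, and Tomas's stake falls to 15%.
Amelia holds 85% of Basalt, so Amelia controls Basalt.
Amelia did not control Basalt before and does after, so the clause is triggered.

Yes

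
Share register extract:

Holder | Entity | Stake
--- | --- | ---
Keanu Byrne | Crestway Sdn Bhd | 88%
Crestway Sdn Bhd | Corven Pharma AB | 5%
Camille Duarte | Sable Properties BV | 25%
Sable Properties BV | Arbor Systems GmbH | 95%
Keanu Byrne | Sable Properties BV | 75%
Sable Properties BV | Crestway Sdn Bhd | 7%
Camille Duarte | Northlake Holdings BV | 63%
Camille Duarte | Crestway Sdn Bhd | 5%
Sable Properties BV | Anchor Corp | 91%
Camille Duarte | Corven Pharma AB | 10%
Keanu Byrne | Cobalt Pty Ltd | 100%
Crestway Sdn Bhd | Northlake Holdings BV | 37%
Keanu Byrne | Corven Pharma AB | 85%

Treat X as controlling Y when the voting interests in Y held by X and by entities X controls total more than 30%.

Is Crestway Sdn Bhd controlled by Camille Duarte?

Camille holds 63% of Northlake, so Camille controls Northlake.
In Crestway, Camille's side holds only 5%, not > 30%.
So Camille does not control Crestway.

No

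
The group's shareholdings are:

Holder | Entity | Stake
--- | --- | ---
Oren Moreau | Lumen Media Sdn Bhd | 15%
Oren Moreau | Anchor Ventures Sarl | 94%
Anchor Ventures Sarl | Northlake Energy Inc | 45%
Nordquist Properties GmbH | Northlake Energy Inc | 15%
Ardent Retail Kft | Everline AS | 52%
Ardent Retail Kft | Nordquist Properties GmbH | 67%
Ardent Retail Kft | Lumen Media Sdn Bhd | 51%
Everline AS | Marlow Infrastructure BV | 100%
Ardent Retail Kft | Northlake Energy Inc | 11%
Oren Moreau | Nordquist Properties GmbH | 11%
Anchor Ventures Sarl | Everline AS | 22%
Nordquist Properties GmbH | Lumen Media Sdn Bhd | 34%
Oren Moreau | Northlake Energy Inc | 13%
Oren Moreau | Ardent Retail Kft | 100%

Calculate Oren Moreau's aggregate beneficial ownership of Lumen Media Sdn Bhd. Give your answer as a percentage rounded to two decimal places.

92.52%

Oren reaches Lumen along 4 paths.
Via Ardent → Nordquist: 100% × 67% × 34% = 22.78%.
Via Nordquist: 11% × 34% = 3.74%.
Direct stake: 15% = 15%.
Via Ardent: 100% × 51% = 51%.
Total: 22.78% + 3.74% + 15% + 51% = 92.52%.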